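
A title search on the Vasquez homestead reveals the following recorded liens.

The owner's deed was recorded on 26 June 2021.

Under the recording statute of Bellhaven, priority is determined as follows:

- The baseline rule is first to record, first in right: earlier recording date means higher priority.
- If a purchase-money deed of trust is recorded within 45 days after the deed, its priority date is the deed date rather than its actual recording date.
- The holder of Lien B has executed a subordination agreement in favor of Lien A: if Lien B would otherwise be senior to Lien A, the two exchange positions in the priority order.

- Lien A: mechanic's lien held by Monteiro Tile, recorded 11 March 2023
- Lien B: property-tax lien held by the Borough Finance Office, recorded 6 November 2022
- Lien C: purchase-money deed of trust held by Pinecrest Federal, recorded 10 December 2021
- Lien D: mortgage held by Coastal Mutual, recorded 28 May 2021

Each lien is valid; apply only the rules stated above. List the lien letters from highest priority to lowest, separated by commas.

First, effective dates: C was recorded 167 days after the deed — beyond 45 days — so no relation-back applies.
Ordering by effective date: D (28 May 2021), C (10 December 2021), B (6 November 2022), A (11 March 2023).
Because B would otherwise rank above A, the subordination swaps them.

D, C, A, B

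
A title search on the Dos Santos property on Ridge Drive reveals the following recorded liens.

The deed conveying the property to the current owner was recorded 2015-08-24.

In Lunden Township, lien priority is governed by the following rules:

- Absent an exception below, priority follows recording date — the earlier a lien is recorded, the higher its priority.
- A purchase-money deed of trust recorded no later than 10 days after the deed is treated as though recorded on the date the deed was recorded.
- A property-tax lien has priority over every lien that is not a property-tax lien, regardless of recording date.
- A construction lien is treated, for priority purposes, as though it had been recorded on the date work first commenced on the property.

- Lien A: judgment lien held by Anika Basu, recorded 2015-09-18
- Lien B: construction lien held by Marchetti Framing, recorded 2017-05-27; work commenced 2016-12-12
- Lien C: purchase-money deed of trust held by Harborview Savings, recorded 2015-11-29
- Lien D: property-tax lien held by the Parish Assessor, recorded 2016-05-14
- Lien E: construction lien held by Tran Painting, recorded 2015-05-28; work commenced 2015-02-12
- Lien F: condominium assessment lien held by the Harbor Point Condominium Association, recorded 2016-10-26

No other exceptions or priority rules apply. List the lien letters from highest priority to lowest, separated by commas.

D, E, A, C, F, B

Effective dates: B's effective date is 2016-12-12, when work began; C was recorded 97 days after the deed, outside the 10-day window, so it keeps its recording date; E is treated as recorded 2015-02-12, the work-commencement date.
D, as a property-tax lien, has superpriority and ranks first.
Remaining liens by effective date: E (2015-02-12), A (2015-09-18), C (2015-11-29), F (2016-10-26), B (2016-12-12).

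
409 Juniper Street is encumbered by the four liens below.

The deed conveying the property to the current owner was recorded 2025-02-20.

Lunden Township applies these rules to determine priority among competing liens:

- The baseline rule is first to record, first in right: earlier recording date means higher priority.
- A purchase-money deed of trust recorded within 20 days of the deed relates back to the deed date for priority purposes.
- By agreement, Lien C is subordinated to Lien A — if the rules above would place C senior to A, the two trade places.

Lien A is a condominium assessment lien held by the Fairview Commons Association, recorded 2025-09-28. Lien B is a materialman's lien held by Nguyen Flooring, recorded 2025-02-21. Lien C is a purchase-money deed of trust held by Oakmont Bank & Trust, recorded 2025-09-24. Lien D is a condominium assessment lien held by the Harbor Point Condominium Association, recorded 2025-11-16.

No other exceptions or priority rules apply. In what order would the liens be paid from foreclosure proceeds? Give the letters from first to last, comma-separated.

B, A, C, D

Adjusting effective dates: C was recorded 216 days after the deed, outside the 20-day window, so it keeps its recording date.
By effective date, earliest first: B (2025-02-21), C (2025-09-24), A (2025-09-28), D (2025-11-16).
C is senior to A before the subordination, so the two trade places.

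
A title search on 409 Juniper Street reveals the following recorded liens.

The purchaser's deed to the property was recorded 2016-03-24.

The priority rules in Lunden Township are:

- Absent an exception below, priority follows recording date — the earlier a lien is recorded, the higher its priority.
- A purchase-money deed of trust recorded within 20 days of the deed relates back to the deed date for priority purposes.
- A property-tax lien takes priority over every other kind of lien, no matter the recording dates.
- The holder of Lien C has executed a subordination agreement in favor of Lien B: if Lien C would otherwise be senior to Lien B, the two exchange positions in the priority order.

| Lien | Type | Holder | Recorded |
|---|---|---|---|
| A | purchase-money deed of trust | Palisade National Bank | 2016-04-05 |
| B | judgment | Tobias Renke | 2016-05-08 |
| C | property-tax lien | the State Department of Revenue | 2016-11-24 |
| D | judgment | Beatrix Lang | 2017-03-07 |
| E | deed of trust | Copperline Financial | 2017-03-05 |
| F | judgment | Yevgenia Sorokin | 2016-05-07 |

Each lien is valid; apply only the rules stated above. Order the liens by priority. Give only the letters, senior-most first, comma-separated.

First, effective dates: A's effective date is the deed date, 2016-03-24.
C is a property-tax lien, so it outranks all other liens regardless of date.
Ordering the rest by effective date: A (2016-03-24), F (2016-05-07), B (2016-05-08), E (2017-03-05), D (2017-03-07).
C would otherwise be senior to B, so under the subordination agreement C and B exchange positions.

B, A, F, C, E, D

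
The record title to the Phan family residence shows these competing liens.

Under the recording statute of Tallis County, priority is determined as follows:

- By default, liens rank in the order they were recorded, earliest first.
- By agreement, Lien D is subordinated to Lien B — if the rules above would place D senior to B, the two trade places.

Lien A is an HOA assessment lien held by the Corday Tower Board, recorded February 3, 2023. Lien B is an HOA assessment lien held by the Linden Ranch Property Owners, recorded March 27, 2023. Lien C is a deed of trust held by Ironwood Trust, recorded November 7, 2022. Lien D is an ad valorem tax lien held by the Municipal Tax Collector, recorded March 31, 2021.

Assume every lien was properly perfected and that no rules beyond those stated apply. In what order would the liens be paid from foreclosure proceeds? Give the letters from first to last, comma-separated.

Sorted by effective date: D (March 31, 2021), C (November 7, 2022), A (February 3, 2023), B (March 27, 2023).
D would otherwise be senior to B, so under the subordination agreement D and B exchange positions.

B, C, A, D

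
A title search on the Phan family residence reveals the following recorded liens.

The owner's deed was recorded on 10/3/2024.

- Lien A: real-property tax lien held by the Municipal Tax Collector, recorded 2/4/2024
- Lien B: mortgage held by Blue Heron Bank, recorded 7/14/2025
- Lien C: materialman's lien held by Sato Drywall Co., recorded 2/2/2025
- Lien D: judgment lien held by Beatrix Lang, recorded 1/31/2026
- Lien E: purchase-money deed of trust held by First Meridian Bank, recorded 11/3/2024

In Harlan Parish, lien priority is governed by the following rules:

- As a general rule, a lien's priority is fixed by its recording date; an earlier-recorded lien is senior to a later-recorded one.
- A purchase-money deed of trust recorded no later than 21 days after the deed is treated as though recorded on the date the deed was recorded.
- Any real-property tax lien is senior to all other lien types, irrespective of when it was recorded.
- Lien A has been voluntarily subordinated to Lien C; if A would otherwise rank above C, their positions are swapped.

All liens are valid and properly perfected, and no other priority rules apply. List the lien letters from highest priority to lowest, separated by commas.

C, E, A, B, D

First, effective dates: E missed the 21-day window (31 days after the deed), so its recording date stands.
A, as a real-property tax lien, has superpriority and ranks first.
Among the remaining liens, by effective date: E (11/3/2024), C (2/2/2025), B (7/14/2025), D (1/31/2026).
A is senior to C before the subordination, so the two trade places.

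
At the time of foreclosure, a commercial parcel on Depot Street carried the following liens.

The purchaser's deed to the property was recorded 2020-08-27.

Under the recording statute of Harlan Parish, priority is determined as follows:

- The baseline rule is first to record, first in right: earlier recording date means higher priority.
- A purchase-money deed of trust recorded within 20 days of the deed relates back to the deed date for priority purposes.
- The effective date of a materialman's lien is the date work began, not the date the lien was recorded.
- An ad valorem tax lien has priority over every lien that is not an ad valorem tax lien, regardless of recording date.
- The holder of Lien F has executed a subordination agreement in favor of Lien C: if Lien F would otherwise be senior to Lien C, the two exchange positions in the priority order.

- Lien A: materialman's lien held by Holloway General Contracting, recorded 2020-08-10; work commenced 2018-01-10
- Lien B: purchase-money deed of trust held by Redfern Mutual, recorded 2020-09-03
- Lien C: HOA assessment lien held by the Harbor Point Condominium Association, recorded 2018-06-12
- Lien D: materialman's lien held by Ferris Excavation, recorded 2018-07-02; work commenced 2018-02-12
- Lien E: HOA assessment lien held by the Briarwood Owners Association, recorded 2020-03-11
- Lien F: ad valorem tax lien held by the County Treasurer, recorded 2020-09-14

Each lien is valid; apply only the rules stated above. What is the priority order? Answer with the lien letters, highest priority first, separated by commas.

C, A, D, F, E, B

First, effective dates: A relates back to 2018-01-10 (work commenced); B was recorded within the 20-day window, so its effective date is the deed date 2020-08-27; D relates back to 2018-02-12 (work commenced).
F, as an ad valorem tax lien, has superpriority and ranks first.
The other liens, earliest effective date first: A (2018-01-10), D (2018-02-12), C (2018-06-12), E (2020-03-11), B (2020-08-27).
The subordination applies — F was senior to C — so F and C swap.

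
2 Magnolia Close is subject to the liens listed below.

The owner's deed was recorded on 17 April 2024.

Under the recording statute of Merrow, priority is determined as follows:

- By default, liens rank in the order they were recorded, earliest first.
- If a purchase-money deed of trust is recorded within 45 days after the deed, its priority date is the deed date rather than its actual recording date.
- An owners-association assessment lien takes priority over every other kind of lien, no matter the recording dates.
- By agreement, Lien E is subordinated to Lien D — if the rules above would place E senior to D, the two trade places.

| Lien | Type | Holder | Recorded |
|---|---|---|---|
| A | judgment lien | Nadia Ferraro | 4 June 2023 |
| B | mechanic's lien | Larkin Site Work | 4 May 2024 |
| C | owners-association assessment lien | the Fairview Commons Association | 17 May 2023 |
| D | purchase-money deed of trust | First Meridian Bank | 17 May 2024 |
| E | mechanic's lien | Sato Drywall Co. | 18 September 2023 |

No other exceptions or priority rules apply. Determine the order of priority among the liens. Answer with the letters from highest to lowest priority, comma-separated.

C, A, D, E, B

First, effective dates: D was recorded within the 45-day window, so its effective date is the deed date 17 April 2024.
C is an owners-association assessment lien and takes priority over every other lien.
Remaining liens by effective date: A (4 June 2023), E (18 September 2023), D (17 April 2024), B (4 May 2024).
Because E would otherwise rank above D, the subordination swaps them.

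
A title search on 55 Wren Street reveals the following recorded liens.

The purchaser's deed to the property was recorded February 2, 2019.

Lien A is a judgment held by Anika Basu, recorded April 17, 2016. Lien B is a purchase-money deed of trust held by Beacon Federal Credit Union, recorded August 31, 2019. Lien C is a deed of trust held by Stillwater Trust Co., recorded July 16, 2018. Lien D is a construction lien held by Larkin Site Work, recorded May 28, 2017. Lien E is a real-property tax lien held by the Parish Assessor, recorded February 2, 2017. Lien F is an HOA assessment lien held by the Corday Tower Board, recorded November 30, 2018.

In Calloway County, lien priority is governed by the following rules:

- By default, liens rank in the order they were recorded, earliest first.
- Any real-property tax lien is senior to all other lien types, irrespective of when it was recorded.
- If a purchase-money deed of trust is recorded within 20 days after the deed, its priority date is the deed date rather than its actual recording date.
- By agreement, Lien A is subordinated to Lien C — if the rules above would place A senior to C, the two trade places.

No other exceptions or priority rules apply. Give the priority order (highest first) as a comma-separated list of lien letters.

Effective dates: B was recorded 210 days after the deed, outside the 20-day window, so it keeps its recording date.
E is a real-property tax lien and takes priority over every other lien.
Among the remaining liens, by effective date: A (April 17, 2016), D (May 28, 2017), C (July 16, 2018), F (November 30, 2018), B (August 31, 2019).
The subordination applies — A was senior to C — so A and C swap.

E, C, D, A, F, B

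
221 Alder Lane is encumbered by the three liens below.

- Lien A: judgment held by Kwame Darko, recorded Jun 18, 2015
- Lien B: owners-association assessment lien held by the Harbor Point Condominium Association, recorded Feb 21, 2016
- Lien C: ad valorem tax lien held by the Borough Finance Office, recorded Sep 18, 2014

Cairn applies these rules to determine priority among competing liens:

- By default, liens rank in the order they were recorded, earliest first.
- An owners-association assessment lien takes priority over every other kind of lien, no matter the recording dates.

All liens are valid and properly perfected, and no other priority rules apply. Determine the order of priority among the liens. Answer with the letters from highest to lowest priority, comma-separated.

B is an owners-association assessment lien, so it outranks all other liens regardless of date.
Among the remaining liens, by effective date: C (Sep 18, 2014), A (Jun 18, 2015).

B, C, A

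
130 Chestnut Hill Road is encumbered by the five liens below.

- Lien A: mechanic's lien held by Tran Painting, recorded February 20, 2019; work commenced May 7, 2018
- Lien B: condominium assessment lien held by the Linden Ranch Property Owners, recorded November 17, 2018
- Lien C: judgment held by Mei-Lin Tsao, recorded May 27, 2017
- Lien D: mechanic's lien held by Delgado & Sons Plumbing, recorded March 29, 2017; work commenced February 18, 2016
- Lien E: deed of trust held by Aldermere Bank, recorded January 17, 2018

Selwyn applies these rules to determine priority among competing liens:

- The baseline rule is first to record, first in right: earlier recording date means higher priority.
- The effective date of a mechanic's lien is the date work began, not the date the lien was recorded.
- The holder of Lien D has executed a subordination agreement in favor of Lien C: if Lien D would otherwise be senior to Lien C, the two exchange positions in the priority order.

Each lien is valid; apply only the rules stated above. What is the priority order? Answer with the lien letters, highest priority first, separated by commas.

First, effective dates: A's effective date is May 7, 2018, when work began; D's effective date is February 18, 2016, when work began.
By effective date: D (February 18, 2016), C (May 27, 2017), E (January 17, 2018), A (May 7, 2018), B (November 17, 2018).
Because D would otherwise rank above C, the subordination swaps them.

C, D, E, A, B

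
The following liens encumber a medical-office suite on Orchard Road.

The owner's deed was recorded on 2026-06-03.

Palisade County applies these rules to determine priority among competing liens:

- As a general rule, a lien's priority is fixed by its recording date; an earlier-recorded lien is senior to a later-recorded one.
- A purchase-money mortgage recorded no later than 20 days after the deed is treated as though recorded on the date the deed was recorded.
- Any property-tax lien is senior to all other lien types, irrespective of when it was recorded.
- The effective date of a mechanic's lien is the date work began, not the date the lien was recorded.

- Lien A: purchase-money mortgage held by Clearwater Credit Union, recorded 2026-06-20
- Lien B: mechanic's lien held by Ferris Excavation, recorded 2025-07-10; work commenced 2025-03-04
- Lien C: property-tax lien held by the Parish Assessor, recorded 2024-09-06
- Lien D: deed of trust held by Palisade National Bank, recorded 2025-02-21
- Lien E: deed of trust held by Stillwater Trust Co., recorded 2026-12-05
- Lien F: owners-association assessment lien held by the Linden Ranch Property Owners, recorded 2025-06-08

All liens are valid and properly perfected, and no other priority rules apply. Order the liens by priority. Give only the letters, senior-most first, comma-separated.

C, D, B, F, A, E

Effective dates: A relates back to the deed date 2026-06-03; B relates back to 2025-03-04 (work commenced).
C is a property-tax lien, so it outranks all other liens regardless of date.
The other liens, earliest effective date first: D (2025-02-21), B (2025-03-04), F (2025-06-08), A (2026-06-03), E (2026-12-05).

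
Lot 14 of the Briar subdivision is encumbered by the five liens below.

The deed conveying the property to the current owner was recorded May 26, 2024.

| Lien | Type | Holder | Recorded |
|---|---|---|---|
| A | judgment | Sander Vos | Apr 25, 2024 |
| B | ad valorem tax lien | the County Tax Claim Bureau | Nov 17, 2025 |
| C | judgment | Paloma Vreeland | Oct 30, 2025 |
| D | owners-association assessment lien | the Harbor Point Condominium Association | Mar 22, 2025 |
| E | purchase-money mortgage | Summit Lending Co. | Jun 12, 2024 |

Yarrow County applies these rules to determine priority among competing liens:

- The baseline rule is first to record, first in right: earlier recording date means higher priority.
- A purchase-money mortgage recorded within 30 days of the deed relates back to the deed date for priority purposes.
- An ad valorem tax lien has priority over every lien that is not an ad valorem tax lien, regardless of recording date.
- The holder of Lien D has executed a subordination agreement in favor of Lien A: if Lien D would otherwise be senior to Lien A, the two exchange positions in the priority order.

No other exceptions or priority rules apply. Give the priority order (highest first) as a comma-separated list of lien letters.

B, A, E, D, C

Effective dates: E's effective date is the deed date, May 26, 2024.
As an ad valorem tax lien, B is senior to every other lien.
Ordering the rest by effective date: A (Apr 25, 2024), E (May 26, 2024), D (Mar 22, 2025), C (Oct 30, 2025).
D already ranks below A; the subordination has no effect.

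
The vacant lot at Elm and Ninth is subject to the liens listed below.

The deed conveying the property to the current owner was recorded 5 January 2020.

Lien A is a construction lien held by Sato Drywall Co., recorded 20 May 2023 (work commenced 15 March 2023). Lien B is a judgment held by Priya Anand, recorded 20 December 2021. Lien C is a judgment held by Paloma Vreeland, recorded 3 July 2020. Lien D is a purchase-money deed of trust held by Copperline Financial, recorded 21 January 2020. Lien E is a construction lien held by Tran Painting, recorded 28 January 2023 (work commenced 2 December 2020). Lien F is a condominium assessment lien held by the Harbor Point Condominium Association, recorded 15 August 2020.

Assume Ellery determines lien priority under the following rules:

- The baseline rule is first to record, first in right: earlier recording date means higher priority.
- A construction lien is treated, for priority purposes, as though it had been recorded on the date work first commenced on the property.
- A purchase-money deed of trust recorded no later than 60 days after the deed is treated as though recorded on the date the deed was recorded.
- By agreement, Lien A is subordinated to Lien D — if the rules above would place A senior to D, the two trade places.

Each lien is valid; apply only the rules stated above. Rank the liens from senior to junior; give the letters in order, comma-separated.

D, C, F, E, B, A

Effective dates: A relates back to 15 March 2023 (work commenced); D's effective date is the deed date, 5 January 2020; E's effective date is 2 December 2020, when work began.
By effective date, earliest first: D (5 January 2020), C (3 July 2020), F (15 August 2020), E (2 December 2020), B (20 December 2021), A (15 March 2023).
Since A is not senior to D, the subordination leaves the order unchanged.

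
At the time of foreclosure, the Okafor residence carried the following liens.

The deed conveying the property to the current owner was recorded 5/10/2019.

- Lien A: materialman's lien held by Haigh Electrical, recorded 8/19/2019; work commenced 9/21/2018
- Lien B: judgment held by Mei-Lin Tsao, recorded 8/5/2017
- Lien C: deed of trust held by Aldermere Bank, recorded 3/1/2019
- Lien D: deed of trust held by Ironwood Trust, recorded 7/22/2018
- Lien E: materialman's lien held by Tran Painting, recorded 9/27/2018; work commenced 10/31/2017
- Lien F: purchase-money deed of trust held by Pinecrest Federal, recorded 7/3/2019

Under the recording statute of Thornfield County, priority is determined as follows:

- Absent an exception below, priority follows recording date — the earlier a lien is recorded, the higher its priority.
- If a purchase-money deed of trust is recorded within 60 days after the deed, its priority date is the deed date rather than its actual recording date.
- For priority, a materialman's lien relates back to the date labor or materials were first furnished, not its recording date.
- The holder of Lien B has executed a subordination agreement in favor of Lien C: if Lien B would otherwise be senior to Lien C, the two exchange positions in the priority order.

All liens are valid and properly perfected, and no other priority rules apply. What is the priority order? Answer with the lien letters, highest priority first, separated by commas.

C, E, D, A, B, F

Effective dates after the stated exceptions: A's effective date is 9/21/2018, when work began; E relates back to 10/31/2017 (work commenced); F relates back to the deed date 5/10/2019.
Ordering by effective date: B (8/5/2017), E (10/31/2017), D (7/22/2018), A (9/21/2018), C (3/1/2019), F (5/10/2019).
B would otherwise be senior to C, so under the subordination agreement B and C exchange positions.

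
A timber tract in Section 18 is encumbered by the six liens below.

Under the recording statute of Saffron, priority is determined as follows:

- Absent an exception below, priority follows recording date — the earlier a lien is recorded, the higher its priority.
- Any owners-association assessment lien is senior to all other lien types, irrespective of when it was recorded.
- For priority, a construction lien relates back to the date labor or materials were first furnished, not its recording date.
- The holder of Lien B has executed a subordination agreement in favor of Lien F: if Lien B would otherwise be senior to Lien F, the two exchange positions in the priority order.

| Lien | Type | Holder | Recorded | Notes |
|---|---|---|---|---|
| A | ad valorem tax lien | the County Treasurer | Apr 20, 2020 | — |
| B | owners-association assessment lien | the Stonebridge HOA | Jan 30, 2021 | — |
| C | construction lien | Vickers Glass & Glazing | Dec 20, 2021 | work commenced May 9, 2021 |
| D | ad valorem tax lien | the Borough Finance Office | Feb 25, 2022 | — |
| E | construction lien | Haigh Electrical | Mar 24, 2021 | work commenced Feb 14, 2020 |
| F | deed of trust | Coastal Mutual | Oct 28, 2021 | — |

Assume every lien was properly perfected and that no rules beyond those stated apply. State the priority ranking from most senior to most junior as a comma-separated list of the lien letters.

First, effective dates: C's effective date is May 9, 2021, when work began; E is treated as recorded Feb 14, 2020, the work-commencement date.
B, as an owners-association assessment lien, has superpriority and ranks first.
Ordering the rest by effective date: E (Feb 14, 2020), A (Apr 20, 2020), C (May 9, 2021), F (Oct 28, 2021), D (Feb 25, 2022).
The subordination applies — B was senior to F — so B and F swap.

F, E, A, C, B, D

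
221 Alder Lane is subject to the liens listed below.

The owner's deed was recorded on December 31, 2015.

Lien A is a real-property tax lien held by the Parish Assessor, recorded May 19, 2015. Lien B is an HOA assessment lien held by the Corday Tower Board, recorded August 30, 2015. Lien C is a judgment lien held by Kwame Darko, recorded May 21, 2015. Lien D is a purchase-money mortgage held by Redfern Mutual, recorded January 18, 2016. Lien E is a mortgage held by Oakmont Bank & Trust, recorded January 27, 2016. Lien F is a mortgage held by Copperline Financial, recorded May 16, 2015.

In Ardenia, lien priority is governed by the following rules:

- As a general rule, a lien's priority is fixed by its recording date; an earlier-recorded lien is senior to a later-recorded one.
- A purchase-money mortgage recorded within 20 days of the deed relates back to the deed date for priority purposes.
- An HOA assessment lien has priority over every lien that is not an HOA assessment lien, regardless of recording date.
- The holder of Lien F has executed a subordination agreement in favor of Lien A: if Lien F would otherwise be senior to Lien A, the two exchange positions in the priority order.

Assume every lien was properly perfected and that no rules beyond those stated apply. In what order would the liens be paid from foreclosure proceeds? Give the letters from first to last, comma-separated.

Effective dates: D's effective date is the deed date, December 31, 2015.
B is an HOA assessment lien, so it outranks all other liens regardless of date.
Among the remaining liens, by effective date: F (May 16, 2015), A (May 19, 2015), C (May 21, 2015), D (December 31, 2015), E (January 27, 2016).
F is senior to A before the subordination, so the two trade places.

B, A, F, C, D, E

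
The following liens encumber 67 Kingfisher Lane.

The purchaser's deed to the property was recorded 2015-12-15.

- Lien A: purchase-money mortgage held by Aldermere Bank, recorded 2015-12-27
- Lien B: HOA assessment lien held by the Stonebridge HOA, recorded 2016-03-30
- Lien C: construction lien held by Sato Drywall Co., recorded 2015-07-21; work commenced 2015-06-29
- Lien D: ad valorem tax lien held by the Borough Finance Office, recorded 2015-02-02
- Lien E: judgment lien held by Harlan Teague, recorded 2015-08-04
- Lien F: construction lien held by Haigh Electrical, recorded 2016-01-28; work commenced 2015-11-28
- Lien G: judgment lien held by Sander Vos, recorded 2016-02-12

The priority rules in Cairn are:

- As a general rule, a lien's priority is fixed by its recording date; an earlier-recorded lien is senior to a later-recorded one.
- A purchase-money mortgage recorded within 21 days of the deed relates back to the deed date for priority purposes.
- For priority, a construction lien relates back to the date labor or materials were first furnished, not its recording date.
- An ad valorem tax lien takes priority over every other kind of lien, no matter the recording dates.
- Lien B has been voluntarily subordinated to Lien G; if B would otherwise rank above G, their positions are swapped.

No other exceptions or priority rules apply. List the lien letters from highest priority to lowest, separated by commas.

D, C, E, F, A, G, B

First, effective dates: A's effective date is the deed date, 2015-12-15; C is treated as recorded 2015-06-29, the work-commencement date; F relates back to 2015-11-28 (work commenced).
D is an ad valorem tax lien and takes priority over every other lien.
Ordering the rest by effective date: C (2015-06-29), E (2015-08-04), F (2015-11-28), A (2015-12-15), G (2016-02-12), B (2016-03-30).
Since B is not senior to G, the subordination leaves the order unchanged.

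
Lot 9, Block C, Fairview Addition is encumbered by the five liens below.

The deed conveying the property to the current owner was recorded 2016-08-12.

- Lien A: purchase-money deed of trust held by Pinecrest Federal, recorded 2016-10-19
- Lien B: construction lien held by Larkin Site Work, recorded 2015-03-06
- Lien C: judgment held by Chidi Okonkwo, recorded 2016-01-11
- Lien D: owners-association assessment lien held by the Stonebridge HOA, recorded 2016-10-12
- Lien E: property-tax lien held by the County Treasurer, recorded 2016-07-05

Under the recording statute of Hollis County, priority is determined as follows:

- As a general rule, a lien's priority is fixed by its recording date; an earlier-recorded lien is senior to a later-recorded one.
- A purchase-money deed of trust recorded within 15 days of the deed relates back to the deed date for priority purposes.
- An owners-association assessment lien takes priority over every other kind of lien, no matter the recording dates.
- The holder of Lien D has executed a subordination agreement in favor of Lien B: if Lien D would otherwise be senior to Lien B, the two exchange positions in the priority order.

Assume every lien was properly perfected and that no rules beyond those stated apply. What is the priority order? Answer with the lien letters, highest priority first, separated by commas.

B, D, C, E, A

Adjusting effective dates: A was recorded 68 days after the deed, outside the 15-day window, so it keeps its recording date.
D is an owners-association assessment lien, so it outranks all other liens regardless of date.
The other liens, earliest effective date first: B (2015-03-06), C (2016-01-11), E (2016-07-05), A (2016-10-19).
D would otherwise be senior to B, so under the subordination agreement D and B exchange positions.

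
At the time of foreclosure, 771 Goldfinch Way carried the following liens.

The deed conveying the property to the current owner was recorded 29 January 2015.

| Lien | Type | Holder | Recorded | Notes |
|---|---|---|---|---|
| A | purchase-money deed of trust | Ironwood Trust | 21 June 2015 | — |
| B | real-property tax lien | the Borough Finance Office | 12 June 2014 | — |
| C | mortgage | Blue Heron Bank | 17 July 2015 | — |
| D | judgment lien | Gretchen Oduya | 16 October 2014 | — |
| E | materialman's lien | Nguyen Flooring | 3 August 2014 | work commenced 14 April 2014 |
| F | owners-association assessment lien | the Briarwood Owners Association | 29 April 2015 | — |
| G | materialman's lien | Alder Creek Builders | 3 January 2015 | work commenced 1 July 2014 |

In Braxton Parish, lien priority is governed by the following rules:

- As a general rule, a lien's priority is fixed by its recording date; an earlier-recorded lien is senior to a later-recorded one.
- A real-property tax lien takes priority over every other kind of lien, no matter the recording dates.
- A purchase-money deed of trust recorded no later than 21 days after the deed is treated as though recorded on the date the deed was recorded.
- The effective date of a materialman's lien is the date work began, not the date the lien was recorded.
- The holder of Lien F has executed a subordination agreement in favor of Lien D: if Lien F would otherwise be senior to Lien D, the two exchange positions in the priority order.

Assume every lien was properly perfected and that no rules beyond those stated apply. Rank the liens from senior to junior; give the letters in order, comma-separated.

B, E, G, D, F, A, C

Adjusting effective dates: A missed the 21-day window (143 days after the deed), so its recording date stands; E relates back to 14 April 2014 (work commenced); G relates back to 1 July 2014 (work commenced).
B is a real-property tax lien and takes priority over every other lien.
Among the remaining liens, by effective date: E (14 April 2014), G (1 July 2014), D (16 October 2014), F (29 April 2015), A (21 June 2015), C (17 July 2015).
Since F is not senior to D, the subordination leaves the order unchanged.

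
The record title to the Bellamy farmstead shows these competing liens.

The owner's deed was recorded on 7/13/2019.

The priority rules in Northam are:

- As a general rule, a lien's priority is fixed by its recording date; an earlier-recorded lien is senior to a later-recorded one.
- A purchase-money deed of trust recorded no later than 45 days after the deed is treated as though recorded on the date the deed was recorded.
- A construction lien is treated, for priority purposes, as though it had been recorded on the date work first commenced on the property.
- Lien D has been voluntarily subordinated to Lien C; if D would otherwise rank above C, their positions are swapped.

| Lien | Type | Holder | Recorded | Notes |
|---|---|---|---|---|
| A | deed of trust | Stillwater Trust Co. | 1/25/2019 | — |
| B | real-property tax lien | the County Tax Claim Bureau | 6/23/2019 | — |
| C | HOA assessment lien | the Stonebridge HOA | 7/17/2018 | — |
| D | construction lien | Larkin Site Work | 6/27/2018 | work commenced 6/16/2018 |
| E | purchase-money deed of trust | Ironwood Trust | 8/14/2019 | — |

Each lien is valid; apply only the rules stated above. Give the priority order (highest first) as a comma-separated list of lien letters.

C, D, A, B, E

Effective dates after the stated exceptions: D's effective date is 6/16/2018, when work began; E relates back to the deed date 7/13/2019.
By effective date: D (6/16/2018), C (7/17/2018), A (1/25/2019), B (6/23/2019), E (7/13/2019).
The subordination applies — D was senior to C — so D and C swap.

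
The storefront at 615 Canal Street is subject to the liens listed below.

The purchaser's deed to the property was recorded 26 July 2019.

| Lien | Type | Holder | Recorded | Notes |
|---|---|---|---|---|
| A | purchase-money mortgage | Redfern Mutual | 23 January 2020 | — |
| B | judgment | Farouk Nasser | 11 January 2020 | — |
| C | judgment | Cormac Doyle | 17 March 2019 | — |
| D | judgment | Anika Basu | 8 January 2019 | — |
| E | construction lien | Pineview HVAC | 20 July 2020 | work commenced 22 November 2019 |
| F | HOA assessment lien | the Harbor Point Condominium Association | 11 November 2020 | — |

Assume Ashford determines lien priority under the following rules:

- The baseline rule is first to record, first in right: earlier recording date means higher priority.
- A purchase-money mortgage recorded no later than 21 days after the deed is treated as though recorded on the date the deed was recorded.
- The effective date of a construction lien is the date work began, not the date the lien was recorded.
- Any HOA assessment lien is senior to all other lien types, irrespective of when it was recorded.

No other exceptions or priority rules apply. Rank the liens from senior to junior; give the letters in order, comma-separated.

F, D, C, E, B, A

Adjusting effective dates: A was recorded 181 days after the deed — beyond 21 days — so no relation-back applies; E relates back to 22 November 2019 (work commenced).
F is an HOA assessment lien and takes priority over every other lien.
Remaining liens by effective date: D (8 January 2019), C (17 March 2019), E (22 November 2019), B (11 January 2020), A (23 January 2020).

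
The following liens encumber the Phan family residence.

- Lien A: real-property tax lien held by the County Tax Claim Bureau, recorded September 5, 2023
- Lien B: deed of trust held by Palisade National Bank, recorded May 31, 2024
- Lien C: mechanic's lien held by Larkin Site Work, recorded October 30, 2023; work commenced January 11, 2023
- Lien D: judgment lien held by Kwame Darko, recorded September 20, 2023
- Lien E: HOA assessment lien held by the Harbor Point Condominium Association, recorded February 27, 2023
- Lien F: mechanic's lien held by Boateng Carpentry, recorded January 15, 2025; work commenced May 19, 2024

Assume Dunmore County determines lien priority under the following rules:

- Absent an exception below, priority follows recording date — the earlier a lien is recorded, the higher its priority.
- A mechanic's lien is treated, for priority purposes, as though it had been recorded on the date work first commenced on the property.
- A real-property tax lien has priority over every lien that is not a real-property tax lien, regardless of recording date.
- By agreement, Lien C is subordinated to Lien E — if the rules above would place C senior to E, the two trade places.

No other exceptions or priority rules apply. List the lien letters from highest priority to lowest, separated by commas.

A, E, C, D, F, B

Effective dates: C is treated as recorded January 11, 2023, the work-commencement date; F is treated as recorded May 19, 2024, the work-commencement date.
A, as a real-property tax lien, has superpriority and ranks first.
Remaining liens by effective date: C (January 11, 2023), E (February 27, 2023), D (September 20, 2023), F (May 19, 2024), B (May 31, 2024).
C would otherwise be senior to E, so under the subordination agreement C and E exchange positions.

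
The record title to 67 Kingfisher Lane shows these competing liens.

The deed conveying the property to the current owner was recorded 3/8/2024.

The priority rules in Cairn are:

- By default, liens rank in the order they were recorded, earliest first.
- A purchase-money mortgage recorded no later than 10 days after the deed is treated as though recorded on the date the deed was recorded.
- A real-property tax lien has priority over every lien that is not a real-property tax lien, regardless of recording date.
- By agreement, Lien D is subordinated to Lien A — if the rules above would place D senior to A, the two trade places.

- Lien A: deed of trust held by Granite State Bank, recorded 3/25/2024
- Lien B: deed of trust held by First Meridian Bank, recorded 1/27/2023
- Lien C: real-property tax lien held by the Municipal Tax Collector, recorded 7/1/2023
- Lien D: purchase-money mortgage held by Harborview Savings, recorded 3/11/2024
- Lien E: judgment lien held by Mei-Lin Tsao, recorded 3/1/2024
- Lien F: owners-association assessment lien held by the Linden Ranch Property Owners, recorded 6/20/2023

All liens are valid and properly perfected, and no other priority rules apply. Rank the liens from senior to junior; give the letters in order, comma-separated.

Effective dates: D relates back to the deed date 3/8/2024.
C is a real-property tax lien and takes priority over every other lien.
Among the remaining liens, by effective date: B (1/27/2023), F (6/20/2023), E (3/1/2024), D (3/8/2024), A (3/25/2024).
The subordination applies — D was senior to A — so D and A swap.

C, B, F, E, A, D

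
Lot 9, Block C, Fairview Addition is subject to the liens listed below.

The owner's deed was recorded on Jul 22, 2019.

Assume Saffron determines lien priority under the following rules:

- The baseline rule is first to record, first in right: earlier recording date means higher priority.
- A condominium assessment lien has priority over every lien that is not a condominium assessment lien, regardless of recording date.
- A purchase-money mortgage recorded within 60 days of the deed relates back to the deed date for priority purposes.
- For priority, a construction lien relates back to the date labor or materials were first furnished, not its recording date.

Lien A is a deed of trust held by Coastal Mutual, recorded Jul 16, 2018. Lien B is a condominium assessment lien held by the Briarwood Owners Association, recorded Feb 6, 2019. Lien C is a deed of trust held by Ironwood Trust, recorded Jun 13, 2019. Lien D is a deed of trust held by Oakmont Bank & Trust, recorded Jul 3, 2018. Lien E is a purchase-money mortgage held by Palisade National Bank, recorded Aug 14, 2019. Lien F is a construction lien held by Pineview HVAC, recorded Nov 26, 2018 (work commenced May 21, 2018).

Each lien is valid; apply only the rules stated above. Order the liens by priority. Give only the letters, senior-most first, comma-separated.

B, F, D, A, C, E

Effective dates: E relates back to the deed date Jul 22, 2019; F relates back to May 21, 2018 (work commenced).
B is a condominium assessment lien and takes priority over every other lien.
The other liens, earliest effective date first: F (May 21, 2018), D (Jul 3, 2018), A (Jul 16, 2018), C (Jun 13, 2019), E (Jul 22, 2019).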